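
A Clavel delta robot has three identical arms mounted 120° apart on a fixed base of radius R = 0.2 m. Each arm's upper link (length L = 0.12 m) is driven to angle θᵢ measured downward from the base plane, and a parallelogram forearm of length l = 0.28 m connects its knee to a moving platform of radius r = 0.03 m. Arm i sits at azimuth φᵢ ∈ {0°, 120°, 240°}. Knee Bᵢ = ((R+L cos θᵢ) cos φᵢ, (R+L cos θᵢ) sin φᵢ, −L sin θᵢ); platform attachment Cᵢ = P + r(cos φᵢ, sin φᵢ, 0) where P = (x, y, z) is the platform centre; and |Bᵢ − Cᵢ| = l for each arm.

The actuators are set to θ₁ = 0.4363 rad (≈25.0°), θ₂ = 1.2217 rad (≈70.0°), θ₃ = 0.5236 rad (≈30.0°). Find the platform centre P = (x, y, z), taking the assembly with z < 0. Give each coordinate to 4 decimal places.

arm 1 at φ=0.0°: (R−r)+L cos θ1 = 0.2788;  centre 1 = (0.2788, 0.0000, -0.0507)
arm 2 at φ=120.0°: (R−r)+L cos θ2 = 0.2110;  centre 2 = (-0.1055, 0.1828, -0.1128)
centre 3 = (0.2739·cos240.0°, 0.2739·sin240.0°, -0.0600) = (-0.1370, -0.2372, -0.0600)
|centre ₂|²−|centre ₁|² = -0.0230;  |centre ₃|²−|centre ₁|² = -0.0016
linear system: -0.7686x+0.3655y = -0.0230−-0.1241z; -0.8314x+-0.4744y = -0.0016−-0.0186z
det = 0.6686;  x = 0.0172+-0.0982z,  y = -0.0267+0.1330z
sphere 1 gives Az²+Bz+C=0 with A=1.0273, B=0.1457, C=-0.0067;  B²−4AC=0.0488;  roots -0.1785, 0.0367;  negative root z = -0.1785
x = 0.0348, y = -0.0505

(0.0348, -0.0505, -0.1785)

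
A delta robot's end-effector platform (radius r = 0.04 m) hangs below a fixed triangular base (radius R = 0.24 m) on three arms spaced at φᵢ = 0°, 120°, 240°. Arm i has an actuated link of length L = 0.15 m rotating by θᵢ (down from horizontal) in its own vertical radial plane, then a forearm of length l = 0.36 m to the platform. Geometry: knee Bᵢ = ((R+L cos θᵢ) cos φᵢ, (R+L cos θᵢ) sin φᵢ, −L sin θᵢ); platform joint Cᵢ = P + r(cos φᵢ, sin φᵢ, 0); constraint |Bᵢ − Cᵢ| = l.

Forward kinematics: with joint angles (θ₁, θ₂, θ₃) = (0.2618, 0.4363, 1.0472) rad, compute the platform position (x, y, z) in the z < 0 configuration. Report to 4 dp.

φ1=0.0°: virtual centre (0.3449, 0.0000, -0.0388), radius l
arm 2 at φ=120.0°: (R−r)+L cos θ2 = 0.3359;  centre 2 = (-0.1680, 0.2909, -0.0634)
centre 3 = (0.2750·cos240.0°, 0.2750·sin240.0°, -0.1299) = (-0.1375, -0.2382, -0.1299)
eliminate P² terms by subtracting sphere 1 from 2 and 3
linear system: -1.0257x+0.5819y = -0.0036−-0.0491z; -0.9648x+-0.4763y = -0.0280−-0.1822z
det = 1.0500;  x = 0.0171+-0.1232z,  y = 0.0240+-0.1328z
quadratic in z: (1.0328)z²+(0.1521)z+(-0.0201)=0, √Δ=0.3257 → z ∈ {-0.2313, 0.0841}; z = -0.2313 (taking z<0)
x = 0.0456, y = 0.0547

(0.0456, 0.0547, -0.2313)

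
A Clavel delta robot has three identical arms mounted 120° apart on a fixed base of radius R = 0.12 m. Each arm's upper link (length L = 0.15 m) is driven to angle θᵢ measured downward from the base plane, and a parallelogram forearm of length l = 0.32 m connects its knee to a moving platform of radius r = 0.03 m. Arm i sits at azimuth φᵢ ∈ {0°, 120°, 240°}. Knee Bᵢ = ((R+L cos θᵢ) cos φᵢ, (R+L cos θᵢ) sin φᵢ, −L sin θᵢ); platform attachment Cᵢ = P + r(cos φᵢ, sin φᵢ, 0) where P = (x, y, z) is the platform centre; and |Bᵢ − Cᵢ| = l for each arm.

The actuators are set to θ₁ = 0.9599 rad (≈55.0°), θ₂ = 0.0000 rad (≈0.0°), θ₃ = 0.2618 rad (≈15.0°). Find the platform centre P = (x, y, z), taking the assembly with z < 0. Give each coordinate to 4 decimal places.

φ1=0.0°: virtual centre (0.1760, 0.0000, -0.1229), radius l
O2 = (0.2400·cos120.0°, 0.2400·sin120.0°, 0.0000) = (-0.1200, 0.2078, 0.0000)
O3 = (0.2349·cos240.0°, 0.2349·sin240.0°, -0.0388) = (-0.1174, -0.2034, -0.0388)
subtract pairs → two planes through P
linear system: -0.5921x+0.4157y = 0.0115−0.2457z; -0.5870x+-0.4068y = 0.0106−0.1681z
Cramer: x(z) = -0.0187+0.3503z;  y(z) = 0.0010-0.0922z
into |P−O₁|² = l²: 1.1312z² + 0.1091z + -0.0494 = 0;  Δ = 0.2353;  z = -0.2626 or 0.1662 → z<0 root = -0.2626
x = -0.1107, y = 0.0252

(-0.1107, 0.0252, -0.2626)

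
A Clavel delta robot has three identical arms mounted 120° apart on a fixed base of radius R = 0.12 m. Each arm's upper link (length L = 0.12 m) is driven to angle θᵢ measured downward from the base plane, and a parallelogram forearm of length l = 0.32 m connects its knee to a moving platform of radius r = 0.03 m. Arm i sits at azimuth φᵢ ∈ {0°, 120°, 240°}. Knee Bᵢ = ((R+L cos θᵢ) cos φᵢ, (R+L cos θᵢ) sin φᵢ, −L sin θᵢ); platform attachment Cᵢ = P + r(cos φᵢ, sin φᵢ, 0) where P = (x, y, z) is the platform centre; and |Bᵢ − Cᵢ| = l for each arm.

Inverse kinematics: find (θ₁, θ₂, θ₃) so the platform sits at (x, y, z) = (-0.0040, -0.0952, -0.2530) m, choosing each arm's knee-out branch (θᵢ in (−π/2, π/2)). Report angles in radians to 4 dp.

θ₁ = 0.2615, θ₂ = 0.6978, θ₃ = -0.3489

φ1=0.0° → target in arm frame (-0.0040, -0.0952)
  e−x'=0.0940;  (l²−L²−(e−x')²−y'²−z²)/2L = 0.0254
  γ=atan2(-0.2530,0.0940)=-1.2151;  ψ=arccos(0.0940)=1.4766;  θ1=γ+ψ≈0.2615
φ2=120.0° → target in arm frame (-0.0804, 0.0511)
  A cos θ + B sin θ = C:  0.1704·cos θ + -0.2530·sin θ = -0.0320
  θ2 = atan2(B,A) + arccos(C/0.3051) = 0.6978
arm 3 (φ=240.0°): x'=0.0844, y'=0.0441
  A=0.0056, B=-0.2530, C=(l²−L²−A²−y'²−z²)/(2L)=0.0917
  γ=atan2(-0.2530,0.0056)=-1.5488;  ψ=arccos(0.3624)=1.1999;  θ3=γ+ψ≈-0.3489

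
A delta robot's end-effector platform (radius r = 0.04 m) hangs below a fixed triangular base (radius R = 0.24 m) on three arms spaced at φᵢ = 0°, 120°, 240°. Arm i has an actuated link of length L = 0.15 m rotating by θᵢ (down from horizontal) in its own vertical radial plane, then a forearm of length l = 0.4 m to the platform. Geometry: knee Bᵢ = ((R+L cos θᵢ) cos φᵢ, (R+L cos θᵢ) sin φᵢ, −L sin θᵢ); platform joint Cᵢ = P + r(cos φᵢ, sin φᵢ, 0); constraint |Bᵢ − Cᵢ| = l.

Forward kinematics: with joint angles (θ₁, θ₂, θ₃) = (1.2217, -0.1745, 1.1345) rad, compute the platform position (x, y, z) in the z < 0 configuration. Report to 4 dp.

(-0.0840, 0.1234, -0.3208)

arm 1 at φ=0.0°: (R−r)+L cos θ1 = 0.2513;  centre 1 = (0.2513, 0.0000, -0.1410)
arm 2 at φ=120.0°: (R−r)+L cos θ2 = 0.3477;  centre 2 = (-0.1739, 0.3011, 0.0260)
centre 3 = (0.2634·cos240.0°, 0.2634·sin240.0°, -0.1359) = (-0.1317, -0.2281, -0.1359)
subtract pairs → two planes through P
plane₁₂: -0.8503x+0.6023y+0.3340z = 0.0386
det = 0.8493;  x = -0.0241+0.1865z,  y = 0.0299+-0.2912z
sphere 1 gives Az²+Bz+C=0 with A=1.1196, B=0.1617, C=-0.0634;  B²−4AC=0.3099;  roots -0.3208, 0.1764;  negative root z = -0.3208
x = -0.0840, y = 0.1234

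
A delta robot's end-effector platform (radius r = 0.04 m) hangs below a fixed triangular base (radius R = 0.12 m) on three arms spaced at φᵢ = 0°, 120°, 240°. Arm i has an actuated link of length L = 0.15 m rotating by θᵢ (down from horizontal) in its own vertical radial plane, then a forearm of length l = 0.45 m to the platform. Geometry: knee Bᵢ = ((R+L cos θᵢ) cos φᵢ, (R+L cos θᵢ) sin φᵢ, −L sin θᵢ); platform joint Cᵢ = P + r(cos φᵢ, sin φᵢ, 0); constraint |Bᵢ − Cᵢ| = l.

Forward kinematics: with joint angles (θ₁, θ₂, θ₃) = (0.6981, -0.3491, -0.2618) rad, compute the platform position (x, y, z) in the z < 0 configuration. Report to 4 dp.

(-0.1721, 0.0116, -0.3566)

O1 = (0.1949·cos0.0°, 0.1949·sin0.0°, -0.0964) = (0.1949, 0.0000, -0.0964)
O2 = (0.2210·cos120.0°, 0.2210·sin120.0°, 0.0513) = (-0.1105, 0.1914, 0.0513)
O3 = (0.2249·cos240.0°, 0.2249·sin240.0°, 0.0388) = (-0.1124, -0.1948, 0.0388)
eliminate P² terms by subtracting sphere 1 from 2 and 3
linear system: -0.6108x+0.3827y = 0.0042−0.2954z; -0.6147x+-0.3895y = 0.0048−0.2705z
Cramer: x(z) = -0.0073+0.4620z;  y(z) = -0.0008-0.0347z
quadratic in z: (1.2146)z²+(0.0060)z+(-0.1523)=0, √Δ=0.8603 → z ∈ {-0.3566, 0.3516}; z = -0.3566 (taking z<0)
x = -0.1721, y = 0.0116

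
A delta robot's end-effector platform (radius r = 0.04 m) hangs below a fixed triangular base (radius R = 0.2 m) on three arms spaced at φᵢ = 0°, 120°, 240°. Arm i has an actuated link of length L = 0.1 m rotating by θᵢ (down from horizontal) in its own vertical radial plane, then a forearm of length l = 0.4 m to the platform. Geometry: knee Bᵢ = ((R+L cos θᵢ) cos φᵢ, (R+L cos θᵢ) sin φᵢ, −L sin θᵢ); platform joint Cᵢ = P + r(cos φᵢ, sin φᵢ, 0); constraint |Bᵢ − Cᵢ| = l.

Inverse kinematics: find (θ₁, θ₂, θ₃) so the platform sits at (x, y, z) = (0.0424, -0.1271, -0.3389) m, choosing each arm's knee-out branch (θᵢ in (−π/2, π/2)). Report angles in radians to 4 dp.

θ₁ = 0.2620, θ₂ = 1.3093, θ₃ = -0.0866

φ1=0.0° → target in arm frame (0.0424, -0.1271)
  e−x'=0.1176;  (l²−L²−(e−x')²−y'²−z²)/2L = 0.0258
  √(A²+B²)=0.3587;  θ1 = -1.2368+1.4988 ≈ 0.2620
φ2=120.0° → target in arm frame (-0.1313, 0.0268)
  e−x'=0.2913;  (l²−L²−(e−x')²−y'²−z²)/2L = -0.2521
  θ2 = atan2(B,A) + arccos(C/0.4469) = 1.3093
φ3=240.0° → target in arm frame (0.0889, 0.1003)
  A cos θ + B sin θ = C:  0.0711·cos θ + -0.3389·sin θ = 0.1002
  θ3 = atan2(B,A) + arccos(C/0.3463) = -0.0866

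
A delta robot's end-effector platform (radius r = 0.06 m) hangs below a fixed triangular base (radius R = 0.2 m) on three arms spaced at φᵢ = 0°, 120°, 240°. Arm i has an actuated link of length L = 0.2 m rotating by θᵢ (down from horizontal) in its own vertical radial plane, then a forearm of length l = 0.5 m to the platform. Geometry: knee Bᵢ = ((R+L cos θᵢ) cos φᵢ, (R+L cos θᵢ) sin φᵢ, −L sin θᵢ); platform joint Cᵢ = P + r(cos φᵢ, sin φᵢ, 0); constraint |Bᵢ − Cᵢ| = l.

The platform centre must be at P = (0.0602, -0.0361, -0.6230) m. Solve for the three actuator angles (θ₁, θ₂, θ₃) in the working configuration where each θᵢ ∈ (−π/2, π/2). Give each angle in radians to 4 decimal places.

rotate P by −φ1: (0.0602, -0.0361, -0.6230)
  A cos θ + B sin θ = C:  0.0798·cos θ + -0.6230·sin θ = -0.4645
  √(A²+B²)=0.6281;  θ1 = -1.4434+2.4032 ≈ 0.9598
rotate P by −φ2: (-0.0614, -0.0341, -0.6230)
  e−x'=0.2014;  (l²−L²−(e−x')²−y'²−z²)/2L = -0.5496
  √(A²+B²)=0.6547;  θ2 = -1.2582+2.5670 ≈ 1.3088
rotate P by −φ3: (0.0012, 0.0702, -0.6230)
  A cos θ + B sin θ = C:  0.1388·cos θ + -0.6230·sin θ = -0.5058
  γ=atan2(-0.6230,0.1388)=-1.3515;  ψ=arccos(-0.7925)=2.4857;  θ3=γ+ψ≈1.1341

θ₁ = 0.9598, θ₂ = 1.3088, θ₃ = 1.1341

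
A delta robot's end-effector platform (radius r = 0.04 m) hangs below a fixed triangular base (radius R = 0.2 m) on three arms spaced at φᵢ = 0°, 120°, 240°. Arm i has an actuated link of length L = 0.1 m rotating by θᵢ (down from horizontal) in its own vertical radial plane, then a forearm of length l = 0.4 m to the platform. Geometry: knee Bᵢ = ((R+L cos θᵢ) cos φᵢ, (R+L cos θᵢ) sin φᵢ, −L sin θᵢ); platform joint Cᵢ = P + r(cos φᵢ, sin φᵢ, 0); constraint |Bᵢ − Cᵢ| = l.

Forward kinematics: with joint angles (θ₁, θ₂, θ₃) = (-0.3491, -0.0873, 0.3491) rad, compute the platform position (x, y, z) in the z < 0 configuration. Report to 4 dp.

φ1=0.0°: virtual centre (0.2540, 0.0000, 0.0342), radius l
arm 2 at φ=120.0°: e+L cos θ2 = 0.2596;  S2 = (-0.1298, 0.2248, 0.0087)
S3 = (0.2540·cos240.0°, 0.2540·sin240.0°, -0.0342) = (-0.1270, -0.2199, -0.0342)
eliminate P² terms by subtracting sphere 1 from 2 and 3
plane₁₂: -0.7676x+0.4497y+-0.0510z = 0.0018
det = 0.6802;  x = -0.0012+-0.1234z,  y = 0.0020+-0.0973z
sphere 1 gives Az²+Bz+C=0 with A=1.0247, B=-0.0058, C=-0.0937;  B²−4AC=0.3842;  roots -0.2996, 0.3053;  negative root z = -0.2996
x = 0.0358, y = 0.0312

(0.0358, 0.0312, -0.2996)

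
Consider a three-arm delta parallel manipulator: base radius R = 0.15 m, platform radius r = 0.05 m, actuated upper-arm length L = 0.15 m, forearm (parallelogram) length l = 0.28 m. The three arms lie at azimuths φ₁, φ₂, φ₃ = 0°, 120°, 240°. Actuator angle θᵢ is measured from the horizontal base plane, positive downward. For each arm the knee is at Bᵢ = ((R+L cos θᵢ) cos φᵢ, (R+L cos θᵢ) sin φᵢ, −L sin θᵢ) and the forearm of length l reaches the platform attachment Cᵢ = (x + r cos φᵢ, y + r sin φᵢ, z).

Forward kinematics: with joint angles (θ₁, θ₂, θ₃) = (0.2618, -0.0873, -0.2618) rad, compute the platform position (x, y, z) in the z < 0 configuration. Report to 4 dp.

φ1=0.0°: virtual centre (0.2449, 0.0000, -0.0388), radius l
φ2=120.0°: virtual centre (-0.1247, 0.2160, 0.0131), radius l
φ3=240.0°: virtual centre (-0.1224, -0.2121, 0.0388), radius l
eliminate P² terms by subtracting sphere 1 from 2 and 3
[-0.7392 0.4320 0.1038]·P = 0.0009;  [-0.7347 -0.4242 0.1553]·P = 0.0000
Cramer: x(z) = -0.0006+0.1761z;  y(z) = 0.0011+0.0611z
into |P−S₁|² = l²: 1.0347z² + -0.0087z + -0.0166 = 0;  Δ = 0.0689;  z = -0.1226 or 0.1310 → z<0 root = -0.1226
x = -0.0222, y = -0.0064

(-0.0222, -0.0064, -0.1226)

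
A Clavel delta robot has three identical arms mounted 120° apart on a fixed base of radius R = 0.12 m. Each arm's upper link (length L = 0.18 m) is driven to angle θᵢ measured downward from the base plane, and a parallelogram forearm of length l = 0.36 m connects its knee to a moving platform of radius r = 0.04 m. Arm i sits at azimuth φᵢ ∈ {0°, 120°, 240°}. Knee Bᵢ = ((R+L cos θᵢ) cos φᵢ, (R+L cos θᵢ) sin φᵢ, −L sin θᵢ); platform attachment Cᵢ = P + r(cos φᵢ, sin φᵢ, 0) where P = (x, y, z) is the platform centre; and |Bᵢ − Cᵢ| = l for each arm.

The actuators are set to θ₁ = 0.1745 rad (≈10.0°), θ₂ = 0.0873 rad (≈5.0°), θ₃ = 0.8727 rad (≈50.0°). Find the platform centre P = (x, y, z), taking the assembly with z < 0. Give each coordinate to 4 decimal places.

(0.0522, 0.1118, -0.3052)

arm 1 at φ=0.0°: e+L cos θ1 = 0.2573;  O1 = (0.2573, 0.0000, -0.0313)
arm 2 at φ=120.0°: e+L cos θ2 = 0.2593;  O2 = (-0.1297, 0.2246, -0.0157)
arm 3 at φ=240.0°: e+L cos θ3 = 0.1957;  O3 = (-0.0978, -0.1695, -0.1379)
|O₂|²−|O₁|² = 0.0003;  |O₃|²−|O₁|² = -0.0099
plane₁₂: -0.7738x+0.4491y+0.0311z = 0.0003
det = 0.5813;  x = 0.0074+-0.1467z,  y = 0.0135+-0.3219z
quadratic in z: (1.1252)z²+(0.1271)z+(-0.0660)=0, √Δ=0.5597 → z ∈ {-0.3052, 0.1923}; z = -0.3052 (taking z<0)
x = 0.0522, y = 0.1118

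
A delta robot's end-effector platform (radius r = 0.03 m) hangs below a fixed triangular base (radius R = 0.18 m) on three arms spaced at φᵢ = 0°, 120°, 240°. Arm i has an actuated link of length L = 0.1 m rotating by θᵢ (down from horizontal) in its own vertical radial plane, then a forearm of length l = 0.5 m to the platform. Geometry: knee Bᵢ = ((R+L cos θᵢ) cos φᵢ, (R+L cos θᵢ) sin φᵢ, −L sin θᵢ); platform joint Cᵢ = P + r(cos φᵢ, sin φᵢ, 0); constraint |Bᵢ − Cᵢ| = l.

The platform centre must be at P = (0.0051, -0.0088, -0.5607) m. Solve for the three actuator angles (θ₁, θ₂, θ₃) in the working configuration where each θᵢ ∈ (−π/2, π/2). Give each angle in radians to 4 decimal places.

rotate P by −φ1: (0.0051, -0.0088, -0.5607)
  e−x'=0.1449;  (l²−L²−(e−x')²−y'²−z²)/2L = -0.4773
  θ1 = atan2(B,A) + arccos(C/0.5791) = 1.2216
rotate P by −φ2: (-0.0102, 0.0000, -0.5607)
  e−x'=0.1602;  (l²−L²−(e−x')²−y'²−z²)/2L = -0.5002
  θ2 = atan2(B,A) + arccos(C/0.5831) = 1.3092
rotate P by −φ3: (0.0051, 0.0088, -0.5607)
  A=0.1449, B=-0.5607, C=(l²−L²−A²−y'²−z²)/(2L)=-0.4773
  √(A²+B²)=0.5791;  θ3 = -1.3179+2.5396 ≈ 1.2218

θ₁ = 1.2216, θ₂ = 1.3092, θ₃ = 1.2218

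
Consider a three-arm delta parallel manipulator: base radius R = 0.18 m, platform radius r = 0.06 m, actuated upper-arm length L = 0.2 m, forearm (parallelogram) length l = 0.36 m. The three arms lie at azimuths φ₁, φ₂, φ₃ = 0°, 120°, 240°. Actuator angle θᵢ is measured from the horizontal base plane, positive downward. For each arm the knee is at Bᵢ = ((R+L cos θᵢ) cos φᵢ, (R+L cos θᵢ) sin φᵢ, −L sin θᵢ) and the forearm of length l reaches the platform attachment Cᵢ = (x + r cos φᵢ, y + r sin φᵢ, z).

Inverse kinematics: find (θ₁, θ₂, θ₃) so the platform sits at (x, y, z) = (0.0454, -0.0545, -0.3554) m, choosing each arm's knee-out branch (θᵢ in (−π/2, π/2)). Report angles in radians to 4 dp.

φ1=0.0° → target in arm frame (0.0454, -0.0545)
  A=0.0746, B=-0.3554, C=(l²−L²−A²−y'²−z²)/(2L)=-0.1131
  √(A²+B²)=0.3631;  θ1 = -1.3639+1.8875 ≈ 0.5236
arm 2 (φ=120.0°): x'=-0.0699, y'=-0.0121
  A cos θ + B sin θ = C:  0.1899·cos θ + -0.3554·sin θ = -0.1823
  √(A²+B²)=0.4030;  θ2 = -1.0801+2.0402 ≈ 0.9602
φ3=240.0° → target in arm frame (0.0245, 0.0666)
  e−x'=0.0955;  (l²−L²−(e−x')²−y'²−z²)/2L = -0.1257
  γ=atan2(-0.3554,0.0955)=-1.3083;  ψ=arccos(-0.3414)=1.9192;  θ3=γ+ψ≈0.6110

θ₁ = 0.5236, θ₂ = 0.9602, θ₃ = 0.6110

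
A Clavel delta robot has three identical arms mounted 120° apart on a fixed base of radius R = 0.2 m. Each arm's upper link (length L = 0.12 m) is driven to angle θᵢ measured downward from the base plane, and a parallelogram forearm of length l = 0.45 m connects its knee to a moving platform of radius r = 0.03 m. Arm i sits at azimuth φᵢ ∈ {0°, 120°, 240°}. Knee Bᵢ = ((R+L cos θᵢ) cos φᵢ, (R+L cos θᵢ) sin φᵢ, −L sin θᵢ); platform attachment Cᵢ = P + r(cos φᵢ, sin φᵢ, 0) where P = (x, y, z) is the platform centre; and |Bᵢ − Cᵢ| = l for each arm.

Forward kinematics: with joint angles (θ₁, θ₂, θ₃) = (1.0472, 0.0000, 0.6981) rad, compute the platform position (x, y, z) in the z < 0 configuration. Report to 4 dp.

(-0.0916, 0.0734, -0.4100)

φ1=0.0°: virtual centre (0.2300, 0.0000, -0.1039), radius l
φ2=120.0°: virtual centre (-0.1450, 0.2511, 0.0000), radius l
φ3=240.0°: virtual centre (-0.1310, -0.2268, -0.0771), radius l
|centre ₂|²−|centre ₁|² = 0.0204;  |centre ₃|²−|centre ₁|² = 0.0109
plane₁₂: -0.7500x+0.5023y+0.2078z = 0.0204
Cramer: x(z) = -0.0209+0.1724z;  y(z) = 0.0094-0.1563z
into |P−centre ₁|² = l²: 1.0542z² + 0.1184z + -0.1286 = 0;  Δ = 0.5565;  z = -0.4100 or 0.2977 → z<0 root = -0.4100
x = -0.0916, y = 0.0734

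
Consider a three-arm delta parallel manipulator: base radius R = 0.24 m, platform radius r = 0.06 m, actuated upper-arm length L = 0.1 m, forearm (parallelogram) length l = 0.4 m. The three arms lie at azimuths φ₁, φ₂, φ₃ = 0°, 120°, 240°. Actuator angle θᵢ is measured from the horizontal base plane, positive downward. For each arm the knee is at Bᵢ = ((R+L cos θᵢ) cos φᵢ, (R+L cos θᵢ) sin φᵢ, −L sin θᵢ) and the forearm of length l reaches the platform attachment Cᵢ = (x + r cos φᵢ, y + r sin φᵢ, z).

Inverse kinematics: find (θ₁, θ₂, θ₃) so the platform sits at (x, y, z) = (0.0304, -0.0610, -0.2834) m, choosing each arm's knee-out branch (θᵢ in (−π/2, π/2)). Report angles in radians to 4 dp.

arm 1 (φ=0.0°): x'=0.0304, y'=-0.0610
  A cos θ + B sin θ = C:  0.1496·cos θ + -0.2834·sin θ = 0.2179
  γ=atan2(-0.2834,0.1496)=-1.0851;  ψ=arccos(0.6800)=0.8230;  θ1=γ+ψ≈-0.2621
arm 2 (φ=120.0°): x'=-0.0680, y'=0.0042
  A=0.2480, B=-0.2834, C=(l²−L²−A²−y'²−z²)/(2L)=0.0407
  γ=atan2(-0.2834,0.2480)=-0.8519;  ψ=arccos(0.1082)=1.4624;  θ2=γ+ψ≈0.6105
arm 3 (φ=240.0°): x'=0.0376, y'=0.0568
  A=0.1424, B=-0.2834, C=(l²−L²−A²−y'²−z²)/(2L)=0.2309
  γ=atan2(-0.2834,0.1424)=-1.1053;  ψ=arccos(0.7281)=0.7552;  θ3=γ+ψ≈-0.3500

θ₁ = -0.2621, θ₂ = 0.6105, θ₃ = -0.3500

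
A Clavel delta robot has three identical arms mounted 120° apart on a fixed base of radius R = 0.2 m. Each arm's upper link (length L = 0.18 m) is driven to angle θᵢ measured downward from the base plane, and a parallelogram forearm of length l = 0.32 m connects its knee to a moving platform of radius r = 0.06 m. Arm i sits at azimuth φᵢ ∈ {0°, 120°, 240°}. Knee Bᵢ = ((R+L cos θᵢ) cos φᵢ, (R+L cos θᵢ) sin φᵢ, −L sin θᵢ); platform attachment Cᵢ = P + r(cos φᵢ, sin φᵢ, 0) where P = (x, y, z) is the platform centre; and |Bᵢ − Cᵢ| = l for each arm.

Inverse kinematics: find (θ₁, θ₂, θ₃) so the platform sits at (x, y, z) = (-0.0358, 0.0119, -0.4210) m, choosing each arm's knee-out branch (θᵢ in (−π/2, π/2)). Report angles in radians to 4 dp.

θ₁ = 1.3965, θ₂ = 1.1346, θ₃ = 1.2219

φ1=0.0° → target in arm frame (-0.0358, 0.0119)
  e−x'=0.1758;  (l²−L²−(e−x')²−y'²−z²)/2L = -0.3841
  γ=atan2(-0.4210,0.1758)=-1.1752;  ψ=arccos(-0.8420)=2.5717;  θ1=γ+ψ≈1.3965
rotate P by −φ2: (0.0282, 0.0251, -0.4210)
  e−x'=0.1118;  (l²−L²−(e−x')²−y'²−z²)/2L = -0.3344
  γ=atan2(-0.4210,0.1118)=-1.3112;  ψ=arccos(-0.7676)=2.4459;  θ2=γ+ψ≈1.1346
arm 3 (φ=240.0°): x'=0.0076, y'=-0.0370
  e−x'=0.1324;  (l²−L²−(e−x')²−y'²−z²)/2L = -0.3504
  √(A²+B²)=0.4413;  θ3 = -1.2661+2.4880 ≈ 1.2219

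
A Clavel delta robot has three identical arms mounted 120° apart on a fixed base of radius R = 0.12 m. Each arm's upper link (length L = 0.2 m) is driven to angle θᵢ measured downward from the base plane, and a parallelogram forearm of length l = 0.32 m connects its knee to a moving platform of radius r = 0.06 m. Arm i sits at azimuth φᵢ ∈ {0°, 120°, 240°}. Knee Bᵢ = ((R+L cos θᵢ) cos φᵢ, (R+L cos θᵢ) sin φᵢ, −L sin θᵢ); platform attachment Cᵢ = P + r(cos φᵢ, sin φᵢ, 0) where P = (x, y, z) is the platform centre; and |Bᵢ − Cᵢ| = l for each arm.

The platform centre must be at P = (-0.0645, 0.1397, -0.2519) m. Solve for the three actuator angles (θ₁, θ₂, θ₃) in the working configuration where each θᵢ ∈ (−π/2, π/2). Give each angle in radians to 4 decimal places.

θ₁ = 0.7857, θ₂ = -0.2618, θ₃ = 0.8730

rotate P by −φ1: (-0.0645, 0.1397, -0.2519)
  e−x'=0.1245;  (l²−L²−(e−x')²−y'²−z²)/2L = -0.0902
  √(A²+B²)=0.2810;  θ1 = -1.1118+1.8975 ≈ 0.7857
rotate P by −φ2: (0.1532, -0.0140, -0.2519)
  A=-0.0932, B=-0.2519, C=(l²−L²−A²−y'²−z²)/(2L)=-0.0249
  √(A²+B²)=0.2686;  θ2 = -1.9253+1.6635 ≈ -0.2618
rotate P by −φ3: (-0.0887, -0.1257, -0.2519)
  e−x'=0.1487;  (l²−L²−(e−x')²−y'²−z²)/2L = -0.0974
  √(A²+B²)=0.2925;  θ3 = -1.0374+1.9104 ≈ 0.8730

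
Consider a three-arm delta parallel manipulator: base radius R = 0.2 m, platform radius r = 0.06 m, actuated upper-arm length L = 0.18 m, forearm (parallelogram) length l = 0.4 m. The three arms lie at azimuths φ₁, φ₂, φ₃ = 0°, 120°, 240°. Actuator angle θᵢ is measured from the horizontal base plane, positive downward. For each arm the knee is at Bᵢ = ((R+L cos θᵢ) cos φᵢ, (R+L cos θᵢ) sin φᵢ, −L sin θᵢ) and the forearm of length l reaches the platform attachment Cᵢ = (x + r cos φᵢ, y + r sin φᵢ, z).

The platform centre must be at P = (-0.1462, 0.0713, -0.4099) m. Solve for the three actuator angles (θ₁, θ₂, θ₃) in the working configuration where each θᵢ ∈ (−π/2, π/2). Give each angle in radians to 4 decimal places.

rotate P by −φ1: (-0.1462, 0.0713, -0.4099)
  A=0.2862, B=-0.4099, C=(l²−L²−A²−y'²−z²)/(2L)=-0.3539
  θ1 = atan2(B,A) + arccos(C/0.4999) = 1.3961
rotate P by −φ2: (0.1348, 0.0910, -0.4099)
  A cos θ + B sin θ = C:  0.0052·cos θ + -0.4099·sin θ = -0.1353
  γ=atan2(-0.4099,0.0052)=-1.5582;  ψ=arccos(-0.3301)=1.9072;  θ2=γ+ψ≈0.3490
arm 3 (φ=240.0°): x'=0.0114, y'=-0.1623
  A=0.1286, B=-0.4099, C=(l²−L²−A²−y'²−z²)/(2L)=-0.2314
  θ3 = atan2(B,A) + arccos(C/0.4296) = 0.8729

θ₁ = 1.3961, θ₂ = 0.3490, θ₃ = 0.8729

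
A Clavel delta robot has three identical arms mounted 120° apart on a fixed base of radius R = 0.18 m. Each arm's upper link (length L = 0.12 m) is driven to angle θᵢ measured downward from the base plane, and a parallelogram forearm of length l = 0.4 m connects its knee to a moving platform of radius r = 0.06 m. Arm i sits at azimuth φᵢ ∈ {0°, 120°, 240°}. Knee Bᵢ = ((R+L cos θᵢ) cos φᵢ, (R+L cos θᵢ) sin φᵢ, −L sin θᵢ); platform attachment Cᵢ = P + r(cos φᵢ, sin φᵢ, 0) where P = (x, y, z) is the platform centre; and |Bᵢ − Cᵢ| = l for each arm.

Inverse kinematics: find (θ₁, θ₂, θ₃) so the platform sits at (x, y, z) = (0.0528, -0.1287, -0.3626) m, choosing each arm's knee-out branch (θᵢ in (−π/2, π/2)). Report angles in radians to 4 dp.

θ₁ = 0.2619, θ₂ = 1.1345, θ₃ = 0.0871

rotate P by −φ1: (0.0528, -0.1287, -0.3626)
  A cos θ + B sin θ = C:  0.0672·cos θ + -0.3626·sin θ = -0.0290
  θ1 = atan2(B,A) + arccos(C/0.3688) = 0.2619
rotate P by −φ2: (-0.1379, 0.0186, -0.3626)
  A=0.2579, B=-0.3626, C=(l²−L²−A²−y'²−z²)/(2L)=-0.2197
  γ=atan2(-0.3626,0.2579)=-0.9526;  ψ=arccos(-0.4937)=2.0871;  θ2=γ+ψ≈1.1345
φ3=240.0° → target in arm frame (0.0851, 0.1101)
  A cos θ + B sin θ = C:  0.0349·cos θ + -0.3626·sin θ = 0.0033
  θ3 = atan2(B,A) + arccos(C/0.3643) = 0.0871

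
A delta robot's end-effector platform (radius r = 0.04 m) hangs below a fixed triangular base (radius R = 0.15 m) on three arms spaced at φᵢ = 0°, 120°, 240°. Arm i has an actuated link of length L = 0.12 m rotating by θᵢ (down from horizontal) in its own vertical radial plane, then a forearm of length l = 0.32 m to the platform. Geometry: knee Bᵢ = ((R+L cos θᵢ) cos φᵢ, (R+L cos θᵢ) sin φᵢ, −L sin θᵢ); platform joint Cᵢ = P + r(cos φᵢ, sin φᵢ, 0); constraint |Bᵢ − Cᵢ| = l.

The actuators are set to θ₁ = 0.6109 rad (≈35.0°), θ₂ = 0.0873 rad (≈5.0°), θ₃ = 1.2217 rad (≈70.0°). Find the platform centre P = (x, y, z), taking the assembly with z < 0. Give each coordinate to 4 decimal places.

(0.0128, 0.1186, -0.2927)

φ1=0.0°: virtual centre (0.2083, 0.0000, -0.0688), radius l
arm 2 at φ=120.0°: ρ2 = 0.2295;  centre 2 = (-0.1148, 0.1988, -0.0105)
φ3=240.0°: virtual centre (-0.0755, -0.1308, -0.1128), radius l
eliminate P² terms by subtracting sphere 1 from 2 and 3
plane₁₂: -0.6461x+0.3976y+0.1167z = 0.0047
det = 0.3947;  x = 0.0096+-0.0111z,  y = 0.0273+-0.3117z
into |P−centre ₁|² = l²: 1.0973z² + 0.1250z + -0.0574 = 0;  Δ = 0.2677;  z = -0.2927 or 0.1788 → z<0 root = -0.2927
x = 0.0128, y = 0.1186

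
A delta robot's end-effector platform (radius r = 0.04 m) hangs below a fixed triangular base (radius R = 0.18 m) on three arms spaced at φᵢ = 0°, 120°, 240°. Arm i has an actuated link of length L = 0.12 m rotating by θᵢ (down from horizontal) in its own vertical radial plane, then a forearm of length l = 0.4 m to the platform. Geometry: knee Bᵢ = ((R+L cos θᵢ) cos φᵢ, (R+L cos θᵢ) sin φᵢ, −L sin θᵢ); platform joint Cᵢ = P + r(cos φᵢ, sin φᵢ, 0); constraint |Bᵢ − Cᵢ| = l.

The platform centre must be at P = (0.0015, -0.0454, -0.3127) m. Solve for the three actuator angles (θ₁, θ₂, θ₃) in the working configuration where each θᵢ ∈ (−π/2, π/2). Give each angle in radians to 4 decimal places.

arm 1 (φ=0.0°): x'=0.0015, y'=-0.0454
  A=0.1385, B=-0.3127, C=(l²−L²−A²−y'²−z²)/(2L)=0.1107
  θ1 = atan2(B,A) + arccos(C/0.3420) = 0.0872
arm 2 (φ=120.0°): x'=-0.0401, y'=0.0214
  e−x'=0.1801;  (l²−L²−(e−x')²−y'²−z²)/2L = 0.0622
  θ2 = atan2(B,A) + arccos(C/0.3608) = 0.3491
rotate P by −φ3: (0.0386, 0.0240, -0.3127)
  A=0.1014, B=-0.3127, C=(l²−L²−A²−y'²−z²)/(2L)=0.1540
  √(A²+B²)=0.3287;  θ3 = -1.2571+1.0833 ≈ -0.1738

θ₁ = 0.0872, θ₂ = 0.3491, θ₃ = -0.1738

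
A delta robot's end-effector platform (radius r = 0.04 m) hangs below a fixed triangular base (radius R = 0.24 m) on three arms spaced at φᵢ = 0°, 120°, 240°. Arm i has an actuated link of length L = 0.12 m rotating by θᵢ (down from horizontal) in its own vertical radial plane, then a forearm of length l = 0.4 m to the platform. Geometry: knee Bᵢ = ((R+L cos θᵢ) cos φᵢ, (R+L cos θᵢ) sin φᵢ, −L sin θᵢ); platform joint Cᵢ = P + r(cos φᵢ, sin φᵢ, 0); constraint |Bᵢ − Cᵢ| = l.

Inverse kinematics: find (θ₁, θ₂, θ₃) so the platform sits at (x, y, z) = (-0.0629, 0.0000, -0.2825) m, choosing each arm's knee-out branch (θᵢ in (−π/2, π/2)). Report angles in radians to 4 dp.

rotate P by −φ1: (-0.0629, 0.0000, -0.2825)
  A=0.2629, B=-0.2825, C=(l²−L²−A²−y'²−z²)/(2L)=-0.0138
  √(A²+B²)=0.3859;  θ1 = -0.8213+1.6067 ≈ 0.7854
φ2=120.0° → target in arm frame (0.0314, 0.0545)
  e−x'=0.1686;  (l²−L²−(e−x')²−y'²−z²)/2L = 0.1434
  γ=atan2(-0.2825,0.1686)=-1.0329;  ψ=arccos(0.4359)=1.1197;  θ2=γ+ψ≈0.0869
arm 3 (φ=240.0°): x'=0.0315, y'=-0.0545
  A=0.1685, B=-0.2825, C=(l²−L²−A²−y'²−z²)/(2L)=0.1434
  γ=atan2(-0.2825,0.1685)=-1.0329;  ψ=arccos(0.4359)=1.1197;  θ3=γ+ψ≈0.0869

θ₁ = 0.7854, θ₂ = 0.0869, θ₃ = 0.0869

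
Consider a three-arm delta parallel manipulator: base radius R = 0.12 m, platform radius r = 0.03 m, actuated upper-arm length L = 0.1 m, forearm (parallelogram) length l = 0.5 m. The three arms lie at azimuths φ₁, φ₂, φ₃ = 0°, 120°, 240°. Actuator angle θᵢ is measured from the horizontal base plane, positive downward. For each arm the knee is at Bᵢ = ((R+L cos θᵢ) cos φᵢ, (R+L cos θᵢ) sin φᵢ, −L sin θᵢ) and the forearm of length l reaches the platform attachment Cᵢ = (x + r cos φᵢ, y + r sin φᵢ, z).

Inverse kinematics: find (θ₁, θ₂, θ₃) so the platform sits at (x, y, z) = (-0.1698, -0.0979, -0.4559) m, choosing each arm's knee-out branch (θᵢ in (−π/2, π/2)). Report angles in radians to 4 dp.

θ₁ = 0.9603, θ₂ = 0.3496, θ₃ = -0.3488

arm 1 (φ=0.0°): x'=-0.1698, y'=-0.0979
  A cos θ + B sin θ = C:  0.2598·cos θ + -0.4559·sin θ = -0.2246
  √(A²+B²)=0.5247;  θ1 = -1.0528+2.0132 ≈ 0.9603
arm 2 (φ=120.0°): x'=0.0001, y'=0.1960
  A cos θ + B sin θ = C:  0.0899·cos θ + -0.4559·sin θ = -0.0717
  γ=atan2(-0.4559,0.0899)=-1.3761;  ψ=arccos(-0.1543)=1.7257;  θ2=γ+ψ≈0.3496
φ3=240.0° → target in arm frame (0.1697, -0.0981)
  A cos θ + B sin θ = C:  -0.0797·cos θ + -0.4559·sin θ = 0.0809
  √(A²+B²)=0.4628;  θ3 = -1.7438+1.3951 ≈ -0.3488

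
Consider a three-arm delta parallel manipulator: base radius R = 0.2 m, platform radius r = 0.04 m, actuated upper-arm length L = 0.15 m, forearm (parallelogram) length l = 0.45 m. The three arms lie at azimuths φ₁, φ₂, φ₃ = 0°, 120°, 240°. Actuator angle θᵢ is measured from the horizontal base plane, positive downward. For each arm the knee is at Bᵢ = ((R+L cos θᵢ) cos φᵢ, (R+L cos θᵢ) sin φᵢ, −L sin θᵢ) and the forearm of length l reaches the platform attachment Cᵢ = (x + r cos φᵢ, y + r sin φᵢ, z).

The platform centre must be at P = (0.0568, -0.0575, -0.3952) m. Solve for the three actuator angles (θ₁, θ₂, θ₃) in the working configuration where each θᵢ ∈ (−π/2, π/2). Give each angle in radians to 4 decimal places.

φ1=0.0° → target in arm frame (0.0568, -0.0575)
  A cos θ + B sin θ = C:  0.1032·cos θ + -0.3952·sin θ = 0.0329
  γ=atan2(-0.3952,0.1032)=-1.3154;  ψ=arccos(0.0805)=1.4902;  θ1=γ+ψ≈0.1749
rotate P by −φ2: (-0.0782, -0.0204, -0.3952)
  e−x'=0.2382;  (l²−L²−(e−x')²−y'²−z²)/2L = -0.1111
  γ=atan2(-0.3952,0.2382)=-1.0284;  ψ=arccos(-0.2408)=1.8140;  θ2=γ+ψ≈0.7856
φ3=240.0° → target in arm frame (0.0214, 0.0779)
  A=0.1386, B=-0.3952, C=(l²−L²−A²−y'²−z²)/(2L)=-0.0049
  √(A²+B²)=0.4188;  θ3 = -1.2335+1.5825 ≈ 0.3490

θ₁ = 0.1749, θ₂ = 0.7856, θ₃ = 0.3490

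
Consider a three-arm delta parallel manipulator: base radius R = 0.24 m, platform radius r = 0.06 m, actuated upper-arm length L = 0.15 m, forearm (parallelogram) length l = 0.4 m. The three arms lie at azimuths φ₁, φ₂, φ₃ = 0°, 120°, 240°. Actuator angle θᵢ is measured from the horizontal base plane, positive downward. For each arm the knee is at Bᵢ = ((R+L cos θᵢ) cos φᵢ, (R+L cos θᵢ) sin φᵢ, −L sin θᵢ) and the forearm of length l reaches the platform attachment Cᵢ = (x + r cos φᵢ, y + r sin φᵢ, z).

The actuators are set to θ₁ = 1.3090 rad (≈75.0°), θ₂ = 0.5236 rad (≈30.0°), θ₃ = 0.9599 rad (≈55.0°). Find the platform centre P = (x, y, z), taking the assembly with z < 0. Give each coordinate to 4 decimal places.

(-0.0827, 0.0509, -0.4028)

arm 1 at φ=0.0°: e+L cos θ1 = 0.2188;  O1 = (0.2188, 0.0000, -0.1449)
φ2=120.0°: virtual centre (-0.1550, 0.2684, -0.0750), radius l
arm 3 at φ=240.0°: e+L cos θ3 = 0.2660;  O3 = (-0.1330, -0.2304, -0.1229)
|O₂|²−|O₁|² = 0.0328;  |O₃|²−|O₁|² = 0.0170
plane₁₂: -0.7475x+0.5368y+0.1398z = 0.0328
det = 0.7222;  x = -0.0336+0.1219z,  y = 0.0144+-0.0906z
sphere 1 gives Az²+Bz+C=0 with A=1.0231, B=0.2256, C=-0.0751;  B²−4AC=0.3583;  roots -0.4028, 0.1823;  negative root z = -0.4028
x = -0.0827, y = 0.0509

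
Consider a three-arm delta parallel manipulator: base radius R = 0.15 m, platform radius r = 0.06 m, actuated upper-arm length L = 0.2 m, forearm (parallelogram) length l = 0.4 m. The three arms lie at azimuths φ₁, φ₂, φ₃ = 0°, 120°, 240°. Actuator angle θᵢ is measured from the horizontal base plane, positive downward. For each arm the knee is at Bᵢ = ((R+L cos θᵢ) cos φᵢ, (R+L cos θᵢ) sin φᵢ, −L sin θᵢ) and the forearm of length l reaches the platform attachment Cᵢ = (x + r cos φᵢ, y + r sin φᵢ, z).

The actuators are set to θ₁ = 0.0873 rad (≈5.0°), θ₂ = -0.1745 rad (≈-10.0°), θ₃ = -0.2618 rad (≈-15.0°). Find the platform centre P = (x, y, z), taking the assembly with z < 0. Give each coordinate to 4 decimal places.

(-0.0346, -0.0081, -0.2521)

φ1=0.0°: virtual centre (0.2892, 0.0000, -0.0174), radius l
φ2=120.0°: virtual centre (-0.1435, 0.2485, 0.0347), radius l
arm 3 at φ=240.0°: (R−r)+L cos θ3 = 0.2832;  S3 = (-0.1416, -0.2452, 0.0518)
eliminate P² terms by subtracting sphere 1 from 2 and 3
plane₁₂: -0.8654x+0.4970y+0.1043z = -0.0004
det = 0.8528;  x = 0.0009+0.1407z,  y = 0.0007+0.0351z
sphere 1 gives Az²+Bz+C=0 with A=1.0210, B=-0.0462, C=-0.0765;  B²−4AC=0.3147;  roots -0.2521, 0.2974;  negative root z = -0.2521
x = -0.0346, y = -0.0081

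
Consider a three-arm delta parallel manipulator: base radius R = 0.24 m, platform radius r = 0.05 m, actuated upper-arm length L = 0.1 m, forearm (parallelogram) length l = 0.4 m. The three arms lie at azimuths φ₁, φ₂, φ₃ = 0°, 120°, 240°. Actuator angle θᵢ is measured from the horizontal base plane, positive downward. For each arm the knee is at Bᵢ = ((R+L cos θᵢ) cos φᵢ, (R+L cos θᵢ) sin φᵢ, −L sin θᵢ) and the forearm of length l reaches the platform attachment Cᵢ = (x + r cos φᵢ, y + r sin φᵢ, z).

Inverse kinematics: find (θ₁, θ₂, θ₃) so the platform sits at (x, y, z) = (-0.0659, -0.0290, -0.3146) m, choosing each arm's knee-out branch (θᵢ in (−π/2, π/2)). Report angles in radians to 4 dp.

θ₁ = 0.8726, θ₂ = 0.3490, θ₃ = -0.0879

arm 1 (φ=0.0°): x'=-0.0659, y'=-0.0290
  A=0.2559, B=-0.3146, C=(l²−L²−A²−y'²−z²)/(2L)=-0.0765
  θ1 = atan2(B,A) + arccos(C/0.4055) = 0.8726
φ2=120.0° → target in arm frame (0.0078, 0.0716)
  A=0.1822, B=-0.3146, C=(l²−L²−A²−y'²−z²)/(2L)=0.0636
  √(A²+B²)=0.3635;  θ2 = -1.0459+1.3949 ≈ 0.3490
arm 3 (φ=240.0°): x'=0.0581, y'=-0.0426
  A cos θ + B sin θ = C:  0.1319·cos θ + -0.3146·sin θ = 0.1590
  θ3 = atan2(B,A) + arccos(C/0.3411) = -0.0879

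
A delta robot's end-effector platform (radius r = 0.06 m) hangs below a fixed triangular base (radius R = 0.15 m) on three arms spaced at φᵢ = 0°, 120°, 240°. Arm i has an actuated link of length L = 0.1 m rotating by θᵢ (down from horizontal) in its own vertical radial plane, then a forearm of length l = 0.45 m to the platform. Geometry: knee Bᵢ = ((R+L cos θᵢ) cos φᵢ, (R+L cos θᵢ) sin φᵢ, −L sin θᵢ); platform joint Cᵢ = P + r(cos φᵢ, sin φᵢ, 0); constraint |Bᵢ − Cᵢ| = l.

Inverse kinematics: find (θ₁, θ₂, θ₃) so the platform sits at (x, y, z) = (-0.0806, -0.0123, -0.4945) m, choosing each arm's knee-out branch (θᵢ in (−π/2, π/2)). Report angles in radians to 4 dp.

θ₁ = 1.2220, θ₂ = 0.7860, θ₃ = 0.6983

arm 1 (φ=0.0°): x'=-0.0806, y'=-0.0123
  e−x'=0.1706;  (l²−L²−(e−x')²−y'²−z²)/2L = -0.4064
  θ1 = atan2(B,A) + arccos(C/0.5231) = 1.2220
rotate P by −φ2: (0.0296, 0.0760, -0.4945)
  A cos θ + B sin θ = C:  0.0604·cos θ + -0.4945·sin θ = -0.3072
  √(A²+B²)=0.4982;  θ2 = -1.4494+2.2353 ≈ 0.7860
arm 3 (φ=240.0°): x'=0.0510, y'=-0.0637
  A cos θ + B sin θ = C:  0.0390·cos θ + -0.4945·sin θ = -0.2880
  γ=atan2(-0.4945,0.0390)=-1.4920;  ψ=arccos(-0.5807)=2.1903;  θ3=γ+ψ≈0.6983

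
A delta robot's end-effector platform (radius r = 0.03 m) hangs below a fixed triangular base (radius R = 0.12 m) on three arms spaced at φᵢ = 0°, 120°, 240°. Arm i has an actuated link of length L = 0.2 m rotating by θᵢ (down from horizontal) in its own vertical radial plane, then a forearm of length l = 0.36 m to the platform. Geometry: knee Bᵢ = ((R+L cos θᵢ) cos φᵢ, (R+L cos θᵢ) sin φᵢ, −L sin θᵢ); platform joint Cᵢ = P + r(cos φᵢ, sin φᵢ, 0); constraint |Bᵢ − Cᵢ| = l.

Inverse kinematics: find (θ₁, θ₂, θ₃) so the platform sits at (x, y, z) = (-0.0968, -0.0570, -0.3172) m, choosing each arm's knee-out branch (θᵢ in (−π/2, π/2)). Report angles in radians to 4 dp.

φ1=0.0° → target in arm frame (-0.0968, -0.0570)
  A cos θ + B sin θ = C:  0.1868·cos θ + -0.3172·sin θ = -0.1229
  θ1 = atan2(B,A) + arccos(C/0.3681) = 0.8726
φ2=120.0° → target in arm frame (-0.0010, 0.1123)
  A cos θ + B sin θ = C:  0.0910·cos θ + -0.3172·sin θ = -0.0798
  γ=atan2(-0.3172,0.0910)=-1.2915;  ψ=arccos(-0.2417)=1.8150;  θ2=γ+ψ≈0.5234
rotate P by −φ3: (0.0978, -0.0553, -0.3172)
  A=-0.0078, B=-0.3172, C=(l²−L²−A²−y'²−z²)/(2L)=-0.0353
  √(A²+B²)=0.3173;  θ3 = -1.5953+1.6824 ≈ 0.0872

θ₁ = 0.8726, θ₂ = 0.5234, θ₃ = 0.0872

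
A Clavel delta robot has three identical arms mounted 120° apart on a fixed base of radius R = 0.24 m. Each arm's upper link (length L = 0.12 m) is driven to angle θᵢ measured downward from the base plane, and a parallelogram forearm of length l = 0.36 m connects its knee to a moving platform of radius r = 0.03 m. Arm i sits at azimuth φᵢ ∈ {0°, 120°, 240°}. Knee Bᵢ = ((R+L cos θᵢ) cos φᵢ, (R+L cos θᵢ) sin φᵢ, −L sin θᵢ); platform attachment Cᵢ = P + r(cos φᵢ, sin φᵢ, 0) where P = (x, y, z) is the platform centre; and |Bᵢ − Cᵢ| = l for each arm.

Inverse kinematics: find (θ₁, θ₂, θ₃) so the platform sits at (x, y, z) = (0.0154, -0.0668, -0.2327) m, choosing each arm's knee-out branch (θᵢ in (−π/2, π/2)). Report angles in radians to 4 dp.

θ₁ = 0.4364, θ₂ = 1.0470, θ₃ = 0.0879

arm 1 (φ=0.0°): x'=0.0154, y'=-0.0668
  A=0.1946, B=-0.2327, C=(l²−L²−A²−y'²−z²)/(2L)=0.0780
  √(A²+B²)=0.3033;  θ1 = -0.8743+1.3108 ≈ 0.4364
rotate P by −φ2: (-0.0656, 0.0201, -0.2327)
  A cos θ + B sin θ = C:  0.2756·cos θ + -0.2327·sin θ = -0.0637
  γ=atan2(-0.2327,0.2756)=-0.7013;  ψ=arccos(-0.1765)=1.7483;  θ2=γ+ψ≈1.0470
rotate P by −φ3: (0.0502, 0.0467, -0.2327)
  A=0.1598, B=-0.2327, C=(l²−L²−A²−y'²−z²)/(2L)=0.1388
  γ=atan2(-0.2327,0.1598)=-0.9689;  ψ=arccos(0.4917)=1.0568;  θ3=γ+ψ≈0.0879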